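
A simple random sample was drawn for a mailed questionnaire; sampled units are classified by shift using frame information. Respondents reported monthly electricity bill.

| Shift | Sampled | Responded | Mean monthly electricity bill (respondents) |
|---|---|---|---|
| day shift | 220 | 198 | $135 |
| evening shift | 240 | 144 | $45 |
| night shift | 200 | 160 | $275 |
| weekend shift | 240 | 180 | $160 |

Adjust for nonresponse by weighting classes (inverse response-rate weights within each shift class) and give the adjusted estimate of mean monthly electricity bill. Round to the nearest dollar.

$149

Response rates by class: day shift 198/220 = 90%, evening shift 144/240 = 60%, night shift 160/200 = 80%, weekend shift 180/240 = 75%.
Inverse-response-rate weighting restores each class to its sampled count, so class totals weight by n_sampled:
  day shift: 220 × 135 = 29,700
  evening shift: 240 × 45 = 10,800
  night shift: 200 × 275 = 55,000
  weekend shift: 240 × 160 = 38,400
Adjusted estimate = 133,900 / 900 = 148.778 → $149.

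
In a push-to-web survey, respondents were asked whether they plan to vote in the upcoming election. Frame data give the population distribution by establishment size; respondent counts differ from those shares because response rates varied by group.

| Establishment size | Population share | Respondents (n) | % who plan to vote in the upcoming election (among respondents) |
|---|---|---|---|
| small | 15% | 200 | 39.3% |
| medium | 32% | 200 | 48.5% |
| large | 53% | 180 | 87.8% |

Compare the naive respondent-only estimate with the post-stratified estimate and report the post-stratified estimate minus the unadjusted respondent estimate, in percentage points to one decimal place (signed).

+10.4 percentage points

Naive respondent-only estimate (weights = respondent counts):
  (200/580)×39.3 + (200/580)×48.5 + (180/580)×87.8 = 57.5241%
Post-stratified estimate weights by population shares:
  0.15×39.3 + 0.32×48.5 + 0.53×87.8 = 67.949%
Difference = 67.949 − 57.5241 = 10.4249 pp.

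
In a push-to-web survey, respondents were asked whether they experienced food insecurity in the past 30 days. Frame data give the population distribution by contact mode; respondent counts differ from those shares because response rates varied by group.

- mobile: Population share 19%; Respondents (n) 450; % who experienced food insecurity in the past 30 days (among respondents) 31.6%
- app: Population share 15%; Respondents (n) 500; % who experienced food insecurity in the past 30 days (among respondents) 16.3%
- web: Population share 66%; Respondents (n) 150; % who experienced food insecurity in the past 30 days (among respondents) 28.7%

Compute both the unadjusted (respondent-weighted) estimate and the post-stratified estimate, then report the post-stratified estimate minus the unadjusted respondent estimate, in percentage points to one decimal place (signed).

+3.1 percentage points

Naive respondent-only estimate (weights = respondent counts):
  (450/1100)×31.6 + (500/1100)×16.3 + (150/1100)×28.7 = 24.25%
Post-stratifying to population shares instead:
  0.19×31.6 + 0.15×16.3 + 0.66×28.7 = 27.391%
Difference = 27.391 − 24.25 = 3.141 pp.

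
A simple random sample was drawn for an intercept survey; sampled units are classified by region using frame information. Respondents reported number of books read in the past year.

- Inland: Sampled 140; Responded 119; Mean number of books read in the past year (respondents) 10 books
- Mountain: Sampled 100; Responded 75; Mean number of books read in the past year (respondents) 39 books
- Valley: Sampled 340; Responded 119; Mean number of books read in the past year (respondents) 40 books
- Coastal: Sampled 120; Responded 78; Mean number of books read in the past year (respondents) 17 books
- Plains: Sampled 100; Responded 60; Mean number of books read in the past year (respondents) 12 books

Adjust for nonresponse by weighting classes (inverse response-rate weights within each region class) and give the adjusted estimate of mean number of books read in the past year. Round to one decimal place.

27.7

Class response rates: Inland 119/140 = 85%, Mountain 75/100 = 75%, Valley 119/340 = 35%, Coastal 78/120 = 65%, Plains 60/100 = 60%.
Weighting each respondent by the inverse class response rate inflates each class back to its sampled size, so the class weight is n_sampled:
  Inland: 140 × 10 = 1400
  Mountain: 100 × 39 = 3900
  Valley: 340 × 40 = 13,600
  Coastal: 120 × 17 = 2040
  Plains: 100 × 12 = 1200
Adjusted estimate = 22,140 / 800 = 27.675 → 27.7.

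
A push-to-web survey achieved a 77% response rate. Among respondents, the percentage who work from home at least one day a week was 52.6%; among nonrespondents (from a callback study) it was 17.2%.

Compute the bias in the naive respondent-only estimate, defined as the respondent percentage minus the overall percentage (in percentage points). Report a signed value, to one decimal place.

+8.1 percentage points

Nonresponse fraction = 1 − 0.77 = 0.23.
Bias = (nonresponse fraction) × (respondent percentage − nonrespondent percentage)
     = 0.23 × (52.6 − 17.2) = 0.23 × 35.4 = 8.142.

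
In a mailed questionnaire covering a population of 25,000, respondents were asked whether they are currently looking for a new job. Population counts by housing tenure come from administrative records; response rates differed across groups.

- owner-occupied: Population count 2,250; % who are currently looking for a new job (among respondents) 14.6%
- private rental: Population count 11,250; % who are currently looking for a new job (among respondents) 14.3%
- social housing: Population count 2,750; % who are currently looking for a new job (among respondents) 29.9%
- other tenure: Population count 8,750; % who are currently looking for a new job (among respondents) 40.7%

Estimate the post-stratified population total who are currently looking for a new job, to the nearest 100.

6,300

Estimated count per cell = population count × respondent percentage:
  owner-occupied: 2,250 × 14.6% = 328.5
  private rental: 11,250 × 14.3% = 1608.75
  social housing: 2,750 × 29.9% = 822.25
  other tenure: 8,750 × 40.7% = 3561.25
Estimated total = 6320.75 → 6,300.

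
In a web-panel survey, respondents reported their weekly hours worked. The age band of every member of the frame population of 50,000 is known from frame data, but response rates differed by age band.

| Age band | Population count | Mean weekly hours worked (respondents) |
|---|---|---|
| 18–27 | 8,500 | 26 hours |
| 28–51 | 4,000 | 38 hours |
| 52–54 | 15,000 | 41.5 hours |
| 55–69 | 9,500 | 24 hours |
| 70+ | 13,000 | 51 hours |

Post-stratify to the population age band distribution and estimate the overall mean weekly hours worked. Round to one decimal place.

Post-stratification weights by population share, not respondent share:
  18–27: (8,500/50,000) × 26 = 4.42
  28–51: (4,000/50,000) × 38 = 3.04
  52–54: (15,000/50,000) × 41.5 = 12.45
  55–69: (9,500/50,000) × 24 = 4.56
  70+: (13,000/50,000) × 51 = 13.26
Post-stratified estimate = 37.73 → 37.7.

37.7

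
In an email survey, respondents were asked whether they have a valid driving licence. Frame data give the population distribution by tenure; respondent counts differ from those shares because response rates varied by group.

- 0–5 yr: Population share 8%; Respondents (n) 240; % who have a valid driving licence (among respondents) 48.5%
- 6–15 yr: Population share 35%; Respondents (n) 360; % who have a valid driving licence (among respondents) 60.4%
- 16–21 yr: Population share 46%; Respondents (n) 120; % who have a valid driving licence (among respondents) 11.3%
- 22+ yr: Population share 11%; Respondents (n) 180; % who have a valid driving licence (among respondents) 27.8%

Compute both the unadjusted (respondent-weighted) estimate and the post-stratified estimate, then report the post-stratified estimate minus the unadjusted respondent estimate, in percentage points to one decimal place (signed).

Naive respondent-only estimate (weights = respondent counts):
  (240/900)×48.5 + (360/900)×60.4 + (120/900)×11.3 + (180/900)×27.8 = 44.16%
Post-stratified estimate weights by population shares:
  0.08×48.5 + 0.35×60.4 + 0.46×11.3 + 0.11×27.8 = 33.276%
Difference = 33.276 − 44.16 = -10.884 pp.

-10.9 percentage points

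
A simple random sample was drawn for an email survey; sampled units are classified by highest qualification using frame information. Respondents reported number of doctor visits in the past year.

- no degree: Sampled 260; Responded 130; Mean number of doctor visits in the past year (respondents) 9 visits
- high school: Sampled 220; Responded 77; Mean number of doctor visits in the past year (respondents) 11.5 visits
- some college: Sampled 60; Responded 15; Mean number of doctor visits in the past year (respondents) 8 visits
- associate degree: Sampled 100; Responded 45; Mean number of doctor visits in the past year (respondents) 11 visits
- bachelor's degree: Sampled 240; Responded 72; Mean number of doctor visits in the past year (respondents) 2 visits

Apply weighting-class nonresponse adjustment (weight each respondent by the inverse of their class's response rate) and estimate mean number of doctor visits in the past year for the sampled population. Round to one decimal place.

7.9

Response rates by class: no degree 130/260 = 50%, high school 77/220 = 35%, some college 15/60 = 25%, associate degree 45/100 = 45%, bachelor's degree 72/240 = 30%.
Each respondent's weight = sampled/responded in their class; summing within a class gives n_sampled, so:
  no degree: 260 × 9 = 2340
  high school: 220 × 11.5 = 2530
  some college: 60 × 8 = 480
  associate degree: 100 × 11 = 1100
  bachelor's degree: 240 × 2 = 480
Adjusted estimate = 6930 / 880 = 7.875 → 7.9.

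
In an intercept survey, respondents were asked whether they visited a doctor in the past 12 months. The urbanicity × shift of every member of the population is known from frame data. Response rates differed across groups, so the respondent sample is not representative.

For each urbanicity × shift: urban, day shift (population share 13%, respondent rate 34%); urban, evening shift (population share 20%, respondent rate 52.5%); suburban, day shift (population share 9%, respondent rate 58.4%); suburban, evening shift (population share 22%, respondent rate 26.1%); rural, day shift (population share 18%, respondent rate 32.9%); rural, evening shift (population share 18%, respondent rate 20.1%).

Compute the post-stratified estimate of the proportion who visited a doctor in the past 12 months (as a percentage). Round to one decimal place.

Reweight to the known urbanicity × shift distribution:
  urban, day shift: 0.13 × 34 = 4.42
  urban, evening shift: 0.2 × 52.5 = 10.5
  suburban, day shift: 0.09 × 58.4 = 5.256
  suburban, evening shift: 0.22 × 26.1 = 5.742
  rural, day shift: 0.18 × 32.9 = 5.922
  rural, evening shift: 0.18 × 20.1 = 3.618
Post-stratified estimate = 35.458 → 35.5%.

35.5%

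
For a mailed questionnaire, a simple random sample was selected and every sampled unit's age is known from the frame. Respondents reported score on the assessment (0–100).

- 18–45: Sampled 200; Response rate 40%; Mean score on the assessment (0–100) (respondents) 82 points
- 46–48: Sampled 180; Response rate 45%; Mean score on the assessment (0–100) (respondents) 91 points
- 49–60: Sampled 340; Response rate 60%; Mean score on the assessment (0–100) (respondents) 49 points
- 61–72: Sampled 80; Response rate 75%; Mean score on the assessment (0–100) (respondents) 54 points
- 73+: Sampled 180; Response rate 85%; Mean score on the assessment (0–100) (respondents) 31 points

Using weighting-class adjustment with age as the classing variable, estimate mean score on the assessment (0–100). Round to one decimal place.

Weighting each respondent by the inverse class response rate inflates each class back to its sampled size, so the class weight is n_sampled:
  18–45: 200 × 82 = 16,400
  46–48: 180 × 91 = 16,380
  49–60: 340 × 49 = 16,660
  61–72: 80 × 54 = 4320
  73+: 180 × 31 = 5580
Adjusted estimate = 59,340 / 980 = 60.551 → 60.6.

60.6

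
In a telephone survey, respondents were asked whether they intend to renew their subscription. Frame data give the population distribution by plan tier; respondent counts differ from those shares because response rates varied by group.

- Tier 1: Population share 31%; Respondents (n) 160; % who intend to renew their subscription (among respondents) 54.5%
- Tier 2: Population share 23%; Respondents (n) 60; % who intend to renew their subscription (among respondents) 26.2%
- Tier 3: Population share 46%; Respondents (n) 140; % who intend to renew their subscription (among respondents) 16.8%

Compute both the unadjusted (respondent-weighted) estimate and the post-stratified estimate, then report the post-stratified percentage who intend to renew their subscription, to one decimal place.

Unadjusted (pooled respondent) estimate weights by respondent counts:
  (160/360)×54.5 + (60/360)×26.2 + (140/360)×16.8 = 35.1222%
Reweighting by population plan tier shares:
  0.31×54.5 + 0.23×26.2 + 0.46×16.8 = 30.649%

30.6%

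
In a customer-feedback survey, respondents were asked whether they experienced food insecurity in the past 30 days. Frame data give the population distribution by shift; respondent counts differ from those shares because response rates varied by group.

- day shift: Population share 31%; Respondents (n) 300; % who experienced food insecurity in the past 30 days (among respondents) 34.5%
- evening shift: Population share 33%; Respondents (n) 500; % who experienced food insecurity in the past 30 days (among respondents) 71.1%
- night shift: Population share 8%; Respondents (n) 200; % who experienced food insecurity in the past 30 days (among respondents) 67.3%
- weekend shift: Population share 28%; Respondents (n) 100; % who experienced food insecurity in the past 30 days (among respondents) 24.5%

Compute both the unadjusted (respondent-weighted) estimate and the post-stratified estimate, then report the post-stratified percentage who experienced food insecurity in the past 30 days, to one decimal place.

46.4%

Without adjustment, the pooled respondent share is:
  (300/1100)×34.5 + (500/1100)×71.1 + (200/1100)×67.3 + (100/1100)×24.5 = 56.1909%
Reweighting by population shift shares:
  0.31×34.5 + 0.33×71.1 + 0.08×67.3 + 0.28×24.5 = 46.402%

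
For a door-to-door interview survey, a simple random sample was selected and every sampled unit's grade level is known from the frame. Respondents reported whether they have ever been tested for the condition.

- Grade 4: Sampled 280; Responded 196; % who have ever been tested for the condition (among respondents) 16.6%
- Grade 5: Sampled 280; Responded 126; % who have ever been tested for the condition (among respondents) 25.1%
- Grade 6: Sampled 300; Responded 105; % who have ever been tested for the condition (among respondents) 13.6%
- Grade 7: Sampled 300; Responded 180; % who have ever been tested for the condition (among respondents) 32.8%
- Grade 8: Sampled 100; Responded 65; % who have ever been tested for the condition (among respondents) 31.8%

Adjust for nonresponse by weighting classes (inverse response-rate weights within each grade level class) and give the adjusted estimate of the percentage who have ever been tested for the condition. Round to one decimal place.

Response rates by class: Grade 4 196/280 = 70%, Grade 5 126/280 = 45%, Grade 6 105/300 = 35%, Grade 7 180/300 = 60%, Grade 8 65/100 = 65%.
Weighting each respondent by the inverse class response rate inflates each class back to its sampled size, so the class weight is n_sampled:
  Grade 4: 280 × 16.6 = 4648
  Grade 5: 280 × 25.1 = 7028
  Grade 6: 300 × 13.6 = 4080
  Grade 7: 300 × 32.8 = 9840
  Grade 8: 100 × 31.8 = 3180
Adjusted estimate = 28,776 / 1,260 = 22.8381 → 22.8%.

22.8%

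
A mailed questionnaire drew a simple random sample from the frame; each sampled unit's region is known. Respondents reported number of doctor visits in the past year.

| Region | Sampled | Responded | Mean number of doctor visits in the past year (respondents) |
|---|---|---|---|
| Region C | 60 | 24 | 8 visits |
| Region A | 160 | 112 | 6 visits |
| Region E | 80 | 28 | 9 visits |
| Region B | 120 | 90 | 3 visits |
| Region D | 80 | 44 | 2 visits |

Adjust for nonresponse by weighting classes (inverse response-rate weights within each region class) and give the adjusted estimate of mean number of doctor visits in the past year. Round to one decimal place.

Class response rates: Region C 24/60 = 40%, Region A 112/160 = 70%, Region E 28/80 = 35%, Region B 90/120 = 75%, Region D 44/80 = 55%.
Inverse-response-rate weighting restores each class to its sampled count, so class totals weight by n_sampled:
  Region C: 60 × 8 = 480
  Region A: 160 × 6 = 960
  Region E: 80 × 9 = 720
  Region B: 120 × 3 = 360
  Region D: 80 × 2 = 160
Adjusted estimate = 2680 / 500 = 5.36 → 5.4.

5.4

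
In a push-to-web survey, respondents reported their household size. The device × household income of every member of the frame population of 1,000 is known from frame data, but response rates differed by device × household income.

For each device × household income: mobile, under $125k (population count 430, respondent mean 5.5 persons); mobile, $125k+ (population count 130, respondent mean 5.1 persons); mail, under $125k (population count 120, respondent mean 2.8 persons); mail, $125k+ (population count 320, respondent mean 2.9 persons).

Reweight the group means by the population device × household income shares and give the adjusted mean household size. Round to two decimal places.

4.29

Weight each group's respondent value by its population share:
  mobile, under $125k: (430/1,000) × 5.5 = 2.365
  mobile, $125k+: (130/1,000) × 5.1 = 0.663
  mail, under $125k: (120/1,000) × 2.8 = 0.336
  mail, $125k+: (320/1,000) × 2.9 = 0.928
Post-stratified estimate = 4.292 → 4.29.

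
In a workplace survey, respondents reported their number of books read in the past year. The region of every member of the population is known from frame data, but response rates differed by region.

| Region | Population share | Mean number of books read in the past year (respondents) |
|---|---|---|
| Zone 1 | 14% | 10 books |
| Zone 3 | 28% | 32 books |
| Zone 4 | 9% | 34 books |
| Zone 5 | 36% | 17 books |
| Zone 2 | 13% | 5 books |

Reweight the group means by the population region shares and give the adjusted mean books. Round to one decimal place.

20.2

Reweight to the known region distribution:
  Zone 1: 0.14 × 10 = 1.4
  Zone 3: 0.28 × 32 = 8.96
  Zone 4: 0.09 × 34 = 3.06
  Zone 5: 0.36 × 17 = 6.12
  Zone 2: 0.13 × 5 = 0.65
Post-stratified estimate = 20.19 → 20.2.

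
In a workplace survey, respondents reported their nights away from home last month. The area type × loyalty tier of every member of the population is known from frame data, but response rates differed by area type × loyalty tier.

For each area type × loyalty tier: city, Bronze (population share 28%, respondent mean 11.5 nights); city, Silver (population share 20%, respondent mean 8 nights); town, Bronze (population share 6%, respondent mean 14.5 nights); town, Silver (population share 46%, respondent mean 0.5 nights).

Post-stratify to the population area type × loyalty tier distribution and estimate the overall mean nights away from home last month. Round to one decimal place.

5.9

Reweight to the known area type × loyalty tier distribution:
  city, Bronze: 0.28 × 11.5 = 3.22
  city, Silver: 0.2 × 8 = 1.6
  town, Bronze: 0.06 × 14.5 = 0.87
  town, Silver: 0.46 × 0.5 = 0.23
Post-stratified estimate = 5.92 → 5.9.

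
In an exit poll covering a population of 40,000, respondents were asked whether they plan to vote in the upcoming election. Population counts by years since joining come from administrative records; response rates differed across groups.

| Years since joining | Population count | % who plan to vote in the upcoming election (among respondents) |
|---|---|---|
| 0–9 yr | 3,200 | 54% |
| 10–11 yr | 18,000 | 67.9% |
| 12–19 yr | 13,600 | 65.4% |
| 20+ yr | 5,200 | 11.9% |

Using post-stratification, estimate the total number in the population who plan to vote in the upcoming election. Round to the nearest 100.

Each cell contributes its population count × the respondent rate:
  0–9 yr: 3,200 × 54% = 1728
  10–11 yr: 18,000 × 67.9% = 12,222
  12–19 yr: 13,600 × 65.4% = 8894.4
  20+ yr: 5,200 × 11.9% = 618.8
Estimated total = 23463.2 → 23,500.

23,500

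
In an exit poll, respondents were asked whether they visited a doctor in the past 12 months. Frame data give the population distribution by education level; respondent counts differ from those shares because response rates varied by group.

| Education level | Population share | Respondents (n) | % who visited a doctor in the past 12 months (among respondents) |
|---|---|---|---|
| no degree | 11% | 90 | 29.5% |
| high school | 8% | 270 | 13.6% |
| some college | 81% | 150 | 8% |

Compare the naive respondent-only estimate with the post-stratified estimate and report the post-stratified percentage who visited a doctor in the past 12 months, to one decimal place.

10.8%

Naive respondent-only estimate (weights = respondent counts):
  (90/510)×29.5 + (270/510)×13.6 + (150/510)×8 = 14.7588%
Reweighting by population education level shares:
  0.11×29.5 + 0.08×13.6 + 0.81×8 = 10.813%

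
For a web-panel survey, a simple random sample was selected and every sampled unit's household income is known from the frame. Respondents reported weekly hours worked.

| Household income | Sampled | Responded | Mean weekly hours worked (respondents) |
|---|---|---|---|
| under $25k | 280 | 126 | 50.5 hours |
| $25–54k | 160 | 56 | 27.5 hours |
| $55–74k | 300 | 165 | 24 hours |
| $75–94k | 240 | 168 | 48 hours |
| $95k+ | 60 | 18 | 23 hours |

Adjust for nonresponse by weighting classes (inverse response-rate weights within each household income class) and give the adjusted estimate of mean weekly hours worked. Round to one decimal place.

Response rates by class: under $25k 126/280 = 45%, $25–54k 56/160 = 35%, $55–74k 165/300 = 55%, $75–94k 168/240 = 70%, $95k+ 18/60 = 30%.
Each respondent's weight = sampled/responded in their class; summing within a class gives n_sampled, so:
  under $25k: 280 × 50.5 = 14,140
  $25–54k: 160 × 27.5 = 4400
  $55–74k: 300 × 24 = 7200
  $75–94k: 240 × 48 = 11,520
  $95k+: 60 × 23 = 1380
Adjusted estimate = 38,640 / 1,040 = 37.1538 → 37.2.

37.2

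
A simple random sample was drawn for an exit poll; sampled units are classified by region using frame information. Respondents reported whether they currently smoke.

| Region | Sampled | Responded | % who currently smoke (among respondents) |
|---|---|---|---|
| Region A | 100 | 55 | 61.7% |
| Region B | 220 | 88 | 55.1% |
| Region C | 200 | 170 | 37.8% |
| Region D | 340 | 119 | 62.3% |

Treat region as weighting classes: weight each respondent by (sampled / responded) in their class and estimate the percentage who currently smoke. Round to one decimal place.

Response rates by class: Region A 55/100 = 55%, Region B 88/220 = 40%, Region C 170/200 = 85%, Region D 119/340 = 35%.
Each respondent's weight = sampled/responded in their class; summing within a class gives n_sampled, so:
  Region A: 100 × 61.7 = 6170
  Region B: 220 × 55.1 = 12,122
  Region C: 200 × 37.8 = 7560
  Region D: 340 × 62.3 = 21,182
Adjusted estimate = 47,034 / 860 = 54.6907 → 54.7%.

54.7%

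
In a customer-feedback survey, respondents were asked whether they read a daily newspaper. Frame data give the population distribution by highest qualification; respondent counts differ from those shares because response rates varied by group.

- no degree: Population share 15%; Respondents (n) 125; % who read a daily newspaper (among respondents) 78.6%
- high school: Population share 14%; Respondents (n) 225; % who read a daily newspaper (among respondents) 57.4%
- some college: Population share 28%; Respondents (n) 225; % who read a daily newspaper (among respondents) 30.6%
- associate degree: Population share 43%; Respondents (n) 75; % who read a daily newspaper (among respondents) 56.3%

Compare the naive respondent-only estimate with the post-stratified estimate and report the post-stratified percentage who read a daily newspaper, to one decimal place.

Without adjustment, the pooled respondent share is:
  (125/650)×78.6 + (225/650)×57.4 + (225/650)×30.6 + (75/650)×56.3 = 52.0731%
Reweighting by population highest qualification shares:
  0.15×78.6 + 0.14×57.4 + 0.28×30.6 + 0.43×56.3 = 52.603%

52.6%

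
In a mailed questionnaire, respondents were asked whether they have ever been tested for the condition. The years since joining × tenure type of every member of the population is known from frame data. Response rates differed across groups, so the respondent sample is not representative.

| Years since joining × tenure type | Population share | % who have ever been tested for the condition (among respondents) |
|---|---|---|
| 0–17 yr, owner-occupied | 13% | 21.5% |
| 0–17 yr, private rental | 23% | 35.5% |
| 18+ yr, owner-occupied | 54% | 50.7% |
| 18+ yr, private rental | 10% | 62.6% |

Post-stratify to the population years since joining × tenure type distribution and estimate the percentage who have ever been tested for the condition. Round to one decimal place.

Weight each group's respondent value by its population share:
  0–17 yr, owner-occupied: 0.13 × 21.5 = 2.795
  0–17 yr, private rental: 0.23 × 35.5 = 8.165
  18+ yr, owner-occupied: 0.54 × 50.7 = 27.378
  18+ yr, private rental: 0.1 × 62.6 = 6.26
Post-stratified estimate = 44.598 → 44.6%.

44.6%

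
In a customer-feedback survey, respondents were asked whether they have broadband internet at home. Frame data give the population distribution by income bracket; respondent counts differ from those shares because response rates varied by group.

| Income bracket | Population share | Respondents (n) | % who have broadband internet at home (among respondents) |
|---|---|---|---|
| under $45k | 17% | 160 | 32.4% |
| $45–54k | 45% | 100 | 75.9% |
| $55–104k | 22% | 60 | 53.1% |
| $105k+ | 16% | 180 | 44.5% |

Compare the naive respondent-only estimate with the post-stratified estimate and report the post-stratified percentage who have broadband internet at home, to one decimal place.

58.5%

Unadjusted (pooled respondent) estimate weights by respondent counts:
  (160/500)×32.4 + (100/500)×75.9 + (60/500)×53.1 + (180/500)×44.5 = 47.94%
Post-stratifying to population shares instead:
  0.17×32.4 + 0.45×75.9 + 0.22×53.1 + 0.16×44.5 = 58.465%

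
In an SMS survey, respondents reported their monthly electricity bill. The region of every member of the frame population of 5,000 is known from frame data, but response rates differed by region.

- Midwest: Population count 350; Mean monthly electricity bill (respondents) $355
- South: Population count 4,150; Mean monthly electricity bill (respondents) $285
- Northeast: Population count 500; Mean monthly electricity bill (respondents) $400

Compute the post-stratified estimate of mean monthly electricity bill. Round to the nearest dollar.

$301

Reweight to the known region distribution:
  Midwest: (350/5,000) × 355 = 24.85
  South: (4,150/5,000) × 285 = 236.55
  Northeast: (500/5,000) × 400 = 40
Post-stratified estimate = 301.4 → $301.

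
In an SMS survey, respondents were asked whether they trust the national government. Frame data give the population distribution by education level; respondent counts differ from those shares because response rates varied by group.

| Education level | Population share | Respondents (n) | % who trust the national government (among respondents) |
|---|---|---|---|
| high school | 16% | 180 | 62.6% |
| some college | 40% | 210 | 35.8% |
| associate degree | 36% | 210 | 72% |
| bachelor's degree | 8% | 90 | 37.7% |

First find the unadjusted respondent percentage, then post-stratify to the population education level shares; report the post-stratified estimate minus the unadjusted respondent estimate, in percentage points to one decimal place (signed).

Naive respondent-only estimate (weights = respondent counts):
  (180/690)×62.6 + (210/690)×35.8 + (210/690)×72 + (90/690)×37.7 = 54.0565%
Reweighting by population education level shares:
  0.16×62.6 + 0.4×35.8 + 0.36×72 + 0.08×37.7 = 53.272%
Difference = 53.272 − 54.0565 = -0.7845 pp.

-0.8 percentage points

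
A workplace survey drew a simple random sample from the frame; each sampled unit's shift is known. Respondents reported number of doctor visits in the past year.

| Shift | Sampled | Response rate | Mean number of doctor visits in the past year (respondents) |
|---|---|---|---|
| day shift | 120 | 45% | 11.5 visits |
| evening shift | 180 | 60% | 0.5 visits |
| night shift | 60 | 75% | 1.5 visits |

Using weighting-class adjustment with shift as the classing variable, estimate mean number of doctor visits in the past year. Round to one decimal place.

With weight = n_sampled/n_responded per class, the weighted class total is n_sampled:
  day shift: 120 × 11.5 = 1380
  evening shift: 180 × 0.5 = 90
  night shift: 60 × 1.5 = 90
Adjusted estimate = 1560 / 360 = 4.33333 → 4.3.

4.3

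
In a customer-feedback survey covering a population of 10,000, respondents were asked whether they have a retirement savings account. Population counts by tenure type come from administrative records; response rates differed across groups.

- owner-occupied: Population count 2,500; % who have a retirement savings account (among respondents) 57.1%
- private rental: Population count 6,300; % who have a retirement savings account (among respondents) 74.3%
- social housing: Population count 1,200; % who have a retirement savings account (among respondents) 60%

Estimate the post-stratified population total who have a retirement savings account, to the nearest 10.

Each cell contributes its population count × the respondent rate:
  owner-occupied: 2,500 × 57.1% = 1427.5
  private rental: 6,300 × 74.3% = 4680.9
  social housing: 1,200 × 60% = 720
Estimated total = 6828.4 → 6,830.

6,830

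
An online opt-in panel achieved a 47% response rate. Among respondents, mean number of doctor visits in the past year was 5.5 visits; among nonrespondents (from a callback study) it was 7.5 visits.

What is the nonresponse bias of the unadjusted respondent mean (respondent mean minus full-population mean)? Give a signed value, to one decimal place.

-1.1

Nonresponse fraction = 1 − 0.47 = 0.53.
Bias = (nonresponse fraction) × (respondent mean − nonrespondent mean)
     = 0.53 × (5.5 − 7.5) = 0.53 × -2 = -1.06.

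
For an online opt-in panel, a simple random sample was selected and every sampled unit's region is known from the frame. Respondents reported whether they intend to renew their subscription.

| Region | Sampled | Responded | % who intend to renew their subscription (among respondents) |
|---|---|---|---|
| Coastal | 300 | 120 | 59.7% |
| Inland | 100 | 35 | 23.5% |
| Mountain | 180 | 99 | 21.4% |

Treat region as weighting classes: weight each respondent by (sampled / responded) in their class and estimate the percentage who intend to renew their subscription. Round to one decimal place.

Response rates by class: Coastal 120/300 = 40%, Inland 35/100 = 35%, Mountain 99/180 = 55%.
Each respondent's weight = sampled/responded in their class; summing within a class gives n_sampled, so:
  Coastal: 300 × 59.7 = 17,910
  Inland: 100 × 23.5 = 2350
  Mountain: 180 × 21.4 = 3852
Adjusted estimate = 24,112 / 580 = 41.5724 → 41.6%.

41.6%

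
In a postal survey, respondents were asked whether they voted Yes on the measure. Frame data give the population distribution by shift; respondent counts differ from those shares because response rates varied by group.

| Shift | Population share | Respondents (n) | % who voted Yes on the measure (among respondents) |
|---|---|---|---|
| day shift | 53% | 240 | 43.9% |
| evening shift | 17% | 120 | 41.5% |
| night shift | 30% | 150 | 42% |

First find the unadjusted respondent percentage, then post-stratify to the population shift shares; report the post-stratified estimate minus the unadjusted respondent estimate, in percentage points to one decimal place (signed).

Naive respondent-only estimate (weights = respondent counts):
  (240/510)×43.9 + (120/510)×41.5 + (150/510)×42 = 42.7765%
Post-stratifying to population shares instead:
  0.53×43.9 + 0.17×41.5 + 0.3×42 = 42.922%
Difference = 42.922 − 42.7765 = 0.1455 pp.

+0.1 percentage points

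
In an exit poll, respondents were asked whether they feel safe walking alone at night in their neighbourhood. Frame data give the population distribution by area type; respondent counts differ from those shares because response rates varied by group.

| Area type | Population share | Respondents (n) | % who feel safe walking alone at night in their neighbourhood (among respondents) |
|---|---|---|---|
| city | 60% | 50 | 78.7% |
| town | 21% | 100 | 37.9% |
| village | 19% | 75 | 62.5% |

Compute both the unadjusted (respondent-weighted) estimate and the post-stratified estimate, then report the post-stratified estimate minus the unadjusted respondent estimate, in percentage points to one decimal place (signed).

+11.9 percentage points

Without adjustment, the pooled respondent share is:
  (50/225)×78.7 + (100/225)×37.9 + (75/225)×62.5 = 55.1667%
Post-stratified estimate weights by population shares:
  0.6×78.7 + 0.21×37.9 + 0.19×62.5 = 67.054%
Difference = 67.054 − 55.1667 = 11.8873 pp.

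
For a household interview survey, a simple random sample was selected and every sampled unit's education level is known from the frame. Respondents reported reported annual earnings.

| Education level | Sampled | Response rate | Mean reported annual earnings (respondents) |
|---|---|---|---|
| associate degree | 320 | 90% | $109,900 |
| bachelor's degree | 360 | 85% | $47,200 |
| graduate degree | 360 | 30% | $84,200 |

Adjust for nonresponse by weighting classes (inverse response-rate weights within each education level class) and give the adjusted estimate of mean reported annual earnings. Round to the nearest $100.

$79,300

Weighting each respondent by the inverse class response rate inflates each class back to its sampled size, so the class weight is n_sampled:
  associate degree: 320 × 109,900 = 35,168,000
  bachelor's degree: 360 × 47,200 = 16,992,000
  graduate degree: 360 × 84,200 = 30,312,000
Adjusted estimate = 82,472,000 / 1,040 = 79,300 → $79,300.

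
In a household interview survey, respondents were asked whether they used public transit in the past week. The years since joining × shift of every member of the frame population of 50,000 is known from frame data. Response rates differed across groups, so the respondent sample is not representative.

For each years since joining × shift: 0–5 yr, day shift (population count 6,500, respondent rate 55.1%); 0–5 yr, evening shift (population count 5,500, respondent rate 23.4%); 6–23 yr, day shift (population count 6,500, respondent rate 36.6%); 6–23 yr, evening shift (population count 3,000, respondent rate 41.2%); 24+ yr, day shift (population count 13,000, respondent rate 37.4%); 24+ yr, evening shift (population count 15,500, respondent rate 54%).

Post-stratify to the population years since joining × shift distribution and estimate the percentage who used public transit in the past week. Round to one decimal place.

43.4%

Reweight to the known years since joining × shift distribution:
  0–5 yr, day shift: (6,500/50,000) × 55.1 = 7.163
  0–5 yr, evening shift: (5,500/50,000) × 23.4 = 2.574
  6–23 yr, day shift: (6,500/50,000) × 36.6 = 4.758
  6–23 yr, evening shift: (3,000/50,000) × 41.2 = 2.472
  24+ yr, day shift: (13,000/50,000) × 37.4 = 9.724
  24+ yr, evening shift: (15,500/50,000) × 54 = 16.74
Post-stratified estimate = 43.431 → 43.4%.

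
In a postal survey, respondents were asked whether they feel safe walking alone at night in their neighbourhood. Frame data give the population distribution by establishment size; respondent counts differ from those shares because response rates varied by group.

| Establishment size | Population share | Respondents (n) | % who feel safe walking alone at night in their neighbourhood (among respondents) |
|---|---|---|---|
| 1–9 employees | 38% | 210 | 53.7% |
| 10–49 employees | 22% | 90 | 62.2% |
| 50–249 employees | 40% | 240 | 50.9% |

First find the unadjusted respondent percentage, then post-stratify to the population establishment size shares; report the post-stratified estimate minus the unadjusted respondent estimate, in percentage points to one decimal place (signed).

Naive respondent-only estimate (weights = respondent counts):
  (210/540)×53.7 + (90/540)×62.2 + (240/540)×50.9 = 53.8722%
Reweighting by population establishment size shares:
  0.38×53.7 + 0.22×62.2 + 0.4×50.9 = 54.45%
Difference = 54.45 − 53.8722 = 0.5778 pp.

+0.6 percentage points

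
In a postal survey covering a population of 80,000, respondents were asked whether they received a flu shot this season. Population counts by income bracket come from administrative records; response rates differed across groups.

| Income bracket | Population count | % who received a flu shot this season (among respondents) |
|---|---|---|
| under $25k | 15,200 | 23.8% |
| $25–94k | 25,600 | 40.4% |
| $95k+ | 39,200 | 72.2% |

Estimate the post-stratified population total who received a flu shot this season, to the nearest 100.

42,300

Estimated count per cell = population count × respondent percentage:
  under $25k: 15,200 × 23.8% = 3617.6
  $25–94k: 25,600 × 40.4% = 10342.4
  $95k+: 39,200 × 72.2% = 28302.4
Estimated total = 42262.4 → 42,300.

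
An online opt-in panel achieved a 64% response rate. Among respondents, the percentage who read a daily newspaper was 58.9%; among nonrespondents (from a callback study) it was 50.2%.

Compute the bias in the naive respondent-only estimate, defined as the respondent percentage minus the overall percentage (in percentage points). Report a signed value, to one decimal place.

Nonresponse fraction = 1 − 0.64 = 0.36.
Bias = (nonresponse fraction) × (respondent percentage − nonrespondent percentage)
     = 0.36 × (58.9 − 50.2) = 0.36 × 8.7 = 3.132.

+3.1 percentage points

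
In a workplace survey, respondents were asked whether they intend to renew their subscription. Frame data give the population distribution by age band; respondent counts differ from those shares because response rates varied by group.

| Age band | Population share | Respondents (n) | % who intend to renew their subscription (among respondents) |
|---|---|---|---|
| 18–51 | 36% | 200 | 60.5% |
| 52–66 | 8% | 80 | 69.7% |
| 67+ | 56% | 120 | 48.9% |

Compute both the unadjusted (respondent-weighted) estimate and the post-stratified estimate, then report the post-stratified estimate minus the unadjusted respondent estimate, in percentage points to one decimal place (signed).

-4.1 percentage points

Unadjusted (pooled respondent) estimate weights by respondent counts:
  (200/400)×60.5 + (80/400)×69.7 + (120/400)×48.9 = 58.86%
Post-stratifying to population shares instead:
  0.36×60.5 + 0.08×69.7 + 0.56×48.9 = 54.74%
Difference = 54.74 − 58.86 = -4.12 pp.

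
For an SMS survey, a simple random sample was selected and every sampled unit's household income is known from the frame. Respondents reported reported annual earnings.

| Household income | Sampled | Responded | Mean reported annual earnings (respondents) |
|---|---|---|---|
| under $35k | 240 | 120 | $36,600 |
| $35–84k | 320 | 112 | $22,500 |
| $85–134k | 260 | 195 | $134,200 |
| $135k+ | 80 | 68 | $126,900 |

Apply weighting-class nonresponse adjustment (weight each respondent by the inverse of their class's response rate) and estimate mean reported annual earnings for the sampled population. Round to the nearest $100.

Response rates by class: under $35k 120/240 = 50%, $35–84k 112/320 = 35%, $85–134k 195/260 = 75%, $135k+ 68/80 = 85%.
With weight = n_sampled/n_responded per class, the weighted class total is n_sampled:
  under $35k: 240 × 36,600 = 8,784,000
  $35–84k: 320 × 22,500 = 7,200,000
  $85–134k: 260 × 134,200 = 34,892,000
  $135k+: 80 × 126,900 = 10,152,000
Adjusted estimate = 61,028,000 / 900 = 67808.9 → $67,800.

$67,800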